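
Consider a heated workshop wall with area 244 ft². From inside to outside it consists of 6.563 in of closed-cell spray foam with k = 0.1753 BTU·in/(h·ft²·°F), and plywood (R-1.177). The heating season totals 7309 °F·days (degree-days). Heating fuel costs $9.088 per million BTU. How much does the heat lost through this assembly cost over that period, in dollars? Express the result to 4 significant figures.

10.07 dollars

6.563/0.1753 = 37.439
R_total = 37.439 + 1.177 = 38.616 ft²·°F·h/BTU
E = A × HDD × 24 / R = 244 × 7309 × 24 / 38.616 = 1108400 BTU
Cost = 1108400/10⁶ × 9.088 = $10.073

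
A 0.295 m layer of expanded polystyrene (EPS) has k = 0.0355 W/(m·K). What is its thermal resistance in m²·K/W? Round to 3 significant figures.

8.31 m²·K/W

R = L/k = 0.295/0.0355 = 8.31 m²·K/W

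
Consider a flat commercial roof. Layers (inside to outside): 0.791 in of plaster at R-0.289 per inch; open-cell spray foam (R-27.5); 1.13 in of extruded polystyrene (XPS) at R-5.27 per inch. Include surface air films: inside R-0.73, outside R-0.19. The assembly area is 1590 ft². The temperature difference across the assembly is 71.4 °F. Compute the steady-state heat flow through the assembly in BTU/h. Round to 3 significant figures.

3280 BTU/h

0.791 × 0.289 = 0.2286
1.13 × 5.27 = 5.955
R_total = 0.73 + 0.2286 + 27.5 + 5.955 + 0.19 = 34.6 ft²·°F·h/BTU
Q = A·ΔT/R = 1590 × 71.4 / 34.6 = 3281 BTU/h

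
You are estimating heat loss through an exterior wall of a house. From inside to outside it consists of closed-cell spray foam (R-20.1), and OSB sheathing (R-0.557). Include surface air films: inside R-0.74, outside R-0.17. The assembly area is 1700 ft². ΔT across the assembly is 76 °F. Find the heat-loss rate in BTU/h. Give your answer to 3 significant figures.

R_total = 0.74 + 20.1 + 0.557 + 0.17 = 21.57 ft²·°F·h/BTU
Q = A·ΔT/R = 1700 × 76 / 21.57 = 5991 BTU/h

5990 BTU/h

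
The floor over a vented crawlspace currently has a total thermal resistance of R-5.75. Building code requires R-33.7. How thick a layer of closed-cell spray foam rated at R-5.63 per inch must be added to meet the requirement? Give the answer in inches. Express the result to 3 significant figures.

ΔR = 33.7 − 5.75 = 27.95 ft²·°F·h/BTU
L = ΔR / (R/in) = 27.95/5.63 = 4.964 in

4.96 in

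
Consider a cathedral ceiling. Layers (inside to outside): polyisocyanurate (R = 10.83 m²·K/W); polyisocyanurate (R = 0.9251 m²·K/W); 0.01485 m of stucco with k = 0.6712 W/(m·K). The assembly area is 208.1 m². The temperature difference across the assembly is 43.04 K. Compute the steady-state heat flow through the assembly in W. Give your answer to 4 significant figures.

760.5 W

0.01485/0.6712 = 0.022125
R_total = 10.83 + 0.9251 + 0.022125 = 11.777 m²·K/W
Q = A·ΔT/R = 208.1 × 43.04 / 11.777 = 760.5 W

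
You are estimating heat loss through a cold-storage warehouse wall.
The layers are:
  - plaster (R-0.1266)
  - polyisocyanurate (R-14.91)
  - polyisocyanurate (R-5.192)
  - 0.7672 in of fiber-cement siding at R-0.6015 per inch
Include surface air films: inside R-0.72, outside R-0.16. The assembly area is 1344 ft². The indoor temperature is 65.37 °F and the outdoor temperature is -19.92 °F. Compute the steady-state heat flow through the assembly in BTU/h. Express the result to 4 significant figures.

5314 BTU/h

0.7672 × 0.6015 = 0.46147
R_total = 0.72 + 0.1266 + 14.91 + 5.192 + 0.46147 + 0.16 = 21.57 ft²·°F·h/BTU
Q = A·ΔT/R = 1344 × (65.37 − (-19.92)) / 21.57 = 5314.3 BTU/h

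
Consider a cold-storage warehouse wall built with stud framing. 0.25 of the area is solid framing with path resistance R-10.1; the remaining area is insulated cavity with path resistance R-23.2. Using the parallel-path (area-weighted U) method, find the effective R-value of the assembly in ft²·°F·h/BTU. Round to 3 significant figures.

17.5 ft²·°F·h/BTU

U_eff = 0.75/23.2 + 0.25/10.1 = 0.03233 + 0.02475 = 0.05708
R_eff = 1/U_eff = 17.52 ft²·°F·h/BTU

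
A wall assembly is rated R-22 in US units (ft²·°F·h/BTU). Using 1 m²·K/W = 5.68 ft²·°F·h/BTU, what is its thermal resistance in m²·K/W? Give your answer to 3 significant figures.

R_SI = 22/5.68 = 3.873

3.87 m²·K/W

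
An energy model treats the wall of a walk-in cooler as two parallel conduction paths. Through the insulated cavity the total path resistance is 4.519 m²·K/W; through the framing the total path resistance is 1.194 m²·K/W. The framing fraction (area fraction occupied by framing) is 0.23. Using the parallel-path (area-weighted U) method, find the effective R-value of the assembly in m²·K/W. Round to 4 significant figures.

2.755 m²·K/W

U_eff = 0.77/4.519 + 0.23/1.194 = 0.17039 + 0.19263 = 0.36302
R_eff = 1/U_eff = 2.7547 m²·K/W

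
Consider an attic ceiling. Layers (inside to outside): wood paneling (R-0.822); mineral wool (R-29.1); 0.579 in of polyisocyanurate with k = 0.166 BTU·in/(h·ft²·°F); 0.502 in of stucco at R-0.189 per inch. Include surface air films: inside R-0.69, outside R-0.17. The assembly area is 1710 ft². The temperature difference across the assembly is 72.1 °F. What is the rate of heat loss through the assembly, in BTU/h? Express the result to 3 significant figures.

0.579/0.166 = 3.488
0.502 × 0.189 = 0.09488
R_total = 0.69 + 0.822 + 29.1 + 3.488 + 0.09488 + 0.17 = 34.36 ft²·°F·h/BTU
Q = A·ΔT/R = 1710 × 72.1 / 34.36 = 3588 BTU/h

3590 BTU/h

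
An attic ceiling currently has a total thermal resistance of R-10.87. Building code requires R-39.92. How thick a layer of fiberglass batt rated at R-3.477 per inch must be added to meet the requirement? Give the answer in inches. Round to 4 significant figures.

8.355 in

ΔR = 39.92 − 10.87 = 29.05 ft²·°F·h/BTU
L = ΔR / (R/in) = 29.05/3.477 = 8.3549 in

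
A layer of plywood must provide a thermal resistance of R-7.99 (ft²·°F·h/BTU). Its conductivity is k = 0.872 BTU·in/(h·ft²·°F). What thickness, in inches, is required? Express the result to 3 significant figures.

L = R × k = 7.99 × 0.872 = 6.967 in

6.97 in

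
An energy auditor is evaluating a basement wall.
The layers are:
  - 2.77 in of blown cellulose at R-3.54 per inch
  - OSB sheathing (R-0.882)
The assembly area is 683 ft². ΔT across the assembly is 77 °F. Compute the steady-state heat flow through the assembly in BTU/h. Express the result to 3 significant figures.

2.77 × 3.54 = 9.806
R_total = 9.806 + 0.882 = 10.69 ft²·°F·h/BTU
Q = A·ΔT/R = 683 × 77 / 10.69 = 4921 BTU/h

4920 BTU/h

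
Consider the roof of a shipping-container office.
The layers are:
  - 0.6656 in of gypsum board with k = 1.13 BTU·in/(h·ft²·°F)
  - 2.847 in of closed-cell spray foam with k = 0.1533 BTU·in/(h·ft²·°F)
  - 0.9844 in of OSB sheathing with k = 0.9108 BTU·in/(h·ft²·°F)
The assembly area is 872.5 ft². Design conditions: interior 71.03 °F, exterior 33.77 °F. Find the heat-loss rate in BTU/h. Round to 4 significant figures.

1606 BTU/h

0.6656/1.13 = 0.58903
2.847/0.1533 = 18.571
0.9844/0.9108 = 1.0808
R_total = 0.58903 + 18.571 + 1.0808 = 20.241 ft²·°F·h/BTU
Q = A·ΔT/R = 872.5 × (71.03 − 33.77) / 20.241 = 1606.1 BTU/h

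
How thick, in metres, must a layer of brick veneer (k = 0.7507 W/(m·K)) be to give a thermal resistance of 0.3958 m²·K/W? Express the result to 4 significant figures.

0.2971 m

L = R·k = 0.3958 × 0.7507 = 0.29713 m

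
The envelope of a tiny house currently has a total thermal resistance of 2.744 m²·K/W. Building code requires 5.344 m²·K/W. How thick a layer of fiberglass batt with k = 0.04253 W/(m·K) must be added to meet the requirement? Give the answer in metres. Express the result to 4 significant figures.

ΔR = 5.344 − 2.744 = 2.6 m²·K/W
L = ΔR × k = 2.6 × 0.04253 = 0.11058 m

0.1106 m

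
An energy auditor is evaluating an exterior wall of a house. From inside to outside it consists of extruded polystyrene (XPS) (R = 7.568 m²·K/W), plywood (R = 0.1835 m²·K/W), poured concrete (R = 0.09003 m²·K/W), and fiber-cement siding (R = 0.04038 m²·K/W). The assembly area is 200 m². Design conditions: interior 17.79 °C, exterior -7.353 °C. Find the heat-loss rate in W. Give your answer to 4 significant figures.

638.0 W

R_total = 7.568 + 0.1835 + 0.09003 + 0.04038 = 7.8819 m²·K/W
Q = A·ΔT/R = 200 × (17.79 − (-7.353)) / 7.8819 = 637.99 W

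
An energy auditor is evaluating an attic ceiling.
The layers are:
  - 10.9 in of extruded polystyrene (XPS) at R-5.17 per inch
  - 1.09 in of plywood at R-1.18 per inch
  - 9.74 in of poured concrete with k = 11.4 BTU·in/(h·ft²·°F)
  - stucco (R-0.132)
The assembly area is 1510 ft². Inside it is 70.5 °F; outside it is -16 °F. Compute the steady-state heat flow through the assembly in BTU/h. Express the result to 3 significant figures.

2230 BTU/h

10.9 × 5.17 = 56.35
1.09 × 1.18 = 1.286
9.74/11.4 = 0.8544
R_total = 56.35 + 1.286 + 0.8544 + 0.132 = 58.63 ft²·°F·h/BTU
Q = A·ΔT/R = 1510 × (70.5 − (-16)) / 58.63 = 2228 BTU/h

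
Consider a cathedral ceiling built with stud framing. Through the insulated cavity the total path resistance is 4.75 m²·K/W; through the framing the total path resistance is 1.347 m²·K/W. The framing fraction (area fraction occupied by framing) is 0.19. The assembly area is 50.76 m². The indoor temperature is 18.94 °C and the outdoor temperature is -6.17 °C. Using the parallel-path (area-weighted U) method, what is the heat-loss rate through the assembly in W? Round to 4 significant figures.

U_eff = 0.81/4.75 + 0.19/1.347 = 0.17053 + 0.14105 = 0.31158
R_eff = 1/U_eff = 3.2094 m²·K/W
Q = 50.76 × (18.94 − (-6.17)) / 3.2094 = 397.14 W

397.1 W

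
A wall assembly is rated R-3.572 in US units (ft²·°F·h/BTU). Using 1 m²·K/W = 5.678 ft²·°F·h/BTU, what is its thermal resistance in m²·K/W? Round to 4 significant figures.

0.6291 m²·K/W

R_SI = 3.572/5.678 = 0.62909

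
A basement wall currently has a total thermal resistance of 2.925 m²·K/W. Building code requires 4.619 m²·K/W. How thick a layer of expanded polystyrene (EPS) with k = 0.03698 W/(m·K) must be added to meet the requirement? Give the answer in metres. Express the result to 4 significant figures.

ΔR = 4.619 − 2.925 = 1.694 m²·K/W
L = ΔR × k = 1.694 × 0.03698 = 0.062644 m

0.06264 m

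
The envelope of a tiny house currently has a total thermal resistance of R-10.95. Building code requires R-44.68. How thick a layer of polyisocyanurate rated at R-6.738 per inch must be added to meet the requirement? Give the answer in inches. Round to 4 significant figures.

ΔR = 44.68 − 10.95 = 33.73 ft²·°F·h/BTU
L = ΔR / (R/in) = 33.73/6.738 = 5.0059 in

5.006 in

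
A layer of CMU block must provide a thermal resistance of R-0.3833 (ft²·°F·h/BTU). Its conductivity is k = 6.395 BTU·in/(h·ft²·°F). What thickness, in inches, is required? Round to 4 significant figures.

L = R × k = 0.3833 × 6.395 = 2.4512 in

2.451 in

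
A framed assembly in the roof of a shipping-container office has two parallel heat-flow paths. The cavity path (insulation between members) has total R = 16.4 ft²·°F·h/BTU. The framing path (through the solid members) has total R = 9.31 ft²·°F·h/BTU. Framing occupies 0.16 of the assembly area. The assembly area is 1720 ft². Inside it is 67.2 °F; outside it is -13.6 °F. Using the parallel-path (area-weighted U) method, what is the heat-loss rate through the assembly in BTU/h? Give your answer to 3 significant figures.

9510 BTU/h

U_eff = 0.84/16.4 + 0.16/9.31 = 0.05122 + 0.01719 = 0.06841
R_eff = 1/U_eff = 14.62 ft²·°F·h/BTU
Q = 1720 × (67.2 − (-13.6)) / 14.62 = 9507 BTU/h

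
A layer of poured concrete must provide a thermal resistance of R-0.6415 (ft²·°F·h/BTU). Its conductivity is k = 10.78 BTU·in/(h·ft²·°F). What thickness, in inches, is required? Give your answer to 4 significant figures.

6.915 in

L = R × k = 0.6415 × 10.78 = 6.9154 in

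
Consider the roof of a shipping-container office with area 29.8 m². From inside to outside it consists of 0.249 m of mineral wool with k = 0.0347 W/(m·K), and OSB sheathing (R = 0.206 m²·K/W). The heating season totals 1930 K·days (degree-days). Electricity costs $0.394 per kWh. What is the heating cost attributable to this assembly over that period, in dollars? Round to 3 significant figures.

73.7 dollars

0.249/0.0347 = 7.176
R_total = 7.176 + 0.206 = 7.382 m²·K/W
E = A × HDD × 24 / R / 1000 = 29.8 × 1930 × 24 / 7.382 / 1000 = 187 kWh
Cost = 187 × 0.394 = $73.67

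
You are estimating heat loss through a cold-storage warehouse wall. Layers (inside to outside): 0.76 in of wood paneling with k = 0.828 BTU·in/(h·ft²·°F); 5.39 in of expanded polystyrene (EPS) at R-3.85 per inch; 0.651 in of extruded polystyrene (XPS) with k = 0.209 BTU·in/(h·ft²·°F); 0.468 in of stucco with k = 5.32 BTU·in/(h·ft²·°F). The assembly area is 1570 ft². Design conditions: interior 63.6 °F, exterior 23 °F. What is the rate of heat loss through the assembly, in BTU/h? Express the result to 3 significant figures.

2560 BTU/h

0.76/0.828 = 0.9179
5.39 × 3.85 = 20.75
0.651/0.209 = 3.115
0.468/5.32 = 0.08797
R_total = 0.9179 + 20.75 + 3.115 + 0.08797 = 24.87 ft²·°F·h/BTU
Q = A·ΔT/R = 1570 × (63.6 − 23) / 24.87 = 2563 BTU/h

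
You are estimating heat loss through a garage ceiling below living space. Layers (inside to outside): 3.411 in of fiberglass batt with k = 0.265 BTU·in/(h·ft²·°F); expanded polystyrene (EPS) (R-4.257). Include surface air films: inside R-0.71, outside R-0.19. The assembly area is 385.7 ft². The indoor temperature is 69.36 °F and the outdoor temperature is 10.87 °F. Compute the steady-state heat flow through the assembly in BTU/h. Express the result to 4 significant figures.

3.411/0.265 = 12.872
R_total = 0.71 + 12.872 + 4.257 + 0.19 = 18.029 ft²·°F·h/BTU
Q = A·ΔT/R = 385.7 × (69.36 − 10.87) / 18.029 = 1251.3 BTU/h

1251 BTU/h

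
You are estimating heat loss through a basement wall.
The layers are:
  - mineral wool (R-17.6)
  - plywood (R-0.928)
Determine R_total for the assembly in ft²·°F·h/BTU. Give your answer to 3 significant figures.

18.5 ft²·°F·h/BTU

R_total = 17.6 + 0.928 = 18.53 ft²·°F·h/BTU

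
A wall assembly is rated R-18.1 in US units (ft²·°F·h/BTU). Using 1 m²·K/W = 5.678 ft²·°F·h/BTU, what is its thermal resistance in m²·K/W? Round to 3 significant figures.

R_SI = 18.1/5.678 = 3.188

3.19 m²·K/W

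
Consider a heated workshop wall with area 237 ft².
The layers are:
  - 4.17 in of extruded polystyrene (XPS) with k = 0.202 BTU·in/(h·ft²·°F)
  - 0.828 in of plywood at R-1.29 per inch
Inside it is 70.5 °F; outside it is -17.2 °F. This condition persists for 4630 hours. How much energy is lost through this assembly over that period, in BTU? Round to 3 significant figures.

4.17/0.202 = 20.64
0.828 × 1.29 = 1.068
R_total = 20.64 + 1.068 = 21.71 ft²·°F·h/BTU
Q = 237 × (70.5 − (-17.2)) / 21.71 = 957.3 BTU/h
E = 957.3 × 4630 = 4432000 BTU

4430000 BTU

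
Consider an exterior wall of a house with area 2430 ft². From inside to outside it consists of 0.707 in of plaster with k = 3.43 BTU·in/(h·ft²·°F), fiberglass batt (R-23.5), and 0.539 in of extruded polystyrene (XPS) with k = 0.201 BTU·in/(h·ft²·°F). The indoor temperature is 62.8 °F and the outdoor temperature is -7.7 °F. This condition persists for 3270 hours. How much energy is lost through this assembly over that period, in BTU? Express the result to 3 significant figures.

0.707/3.43 = 0.2061
0.539/0.201 = 2.682
R_total = 0.2061 + 23.5 + 2.682 = 26.39 ft²·°F·h/BTU
Q = 2430 × (62.8 − (-7.7)) / 26.39 = 6492 BTU/h
E = 6492 × 3270 = 21230000 BTU

21200000 BTU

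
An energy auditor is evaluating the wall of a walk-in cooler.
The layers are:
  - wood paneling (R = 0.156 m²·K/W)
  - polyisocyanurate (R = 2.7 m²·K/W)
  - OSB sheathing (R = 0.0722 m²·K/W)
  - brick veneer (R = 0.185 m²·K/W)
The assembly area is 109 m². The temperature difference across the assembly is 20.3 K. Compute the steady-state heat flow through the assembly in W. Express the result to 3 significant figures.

711 W

R_total = 0.156 + 2.7 + 0.0722 + 0.185 = 3.113 m²·K/W
Q = A·ΔT/R = 109 × 20.3 / 3.113 = 710.7 W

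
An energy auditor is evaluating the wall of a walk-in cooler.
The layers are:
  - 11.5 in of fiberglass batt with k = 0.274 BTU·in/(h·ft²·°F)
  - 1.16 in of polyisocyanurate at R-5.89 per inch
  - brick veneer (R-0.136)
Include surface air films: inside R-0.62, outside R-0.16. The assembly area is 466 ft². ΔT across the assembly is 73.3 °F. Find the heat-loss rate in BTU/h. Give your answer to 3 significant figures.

687 BTU/h

11.5/0.274 = 41.97
1.16 × 5.89 = 6.832
R_total = 0.62 + 41.97 + 6.832 + 0.136 + 0.16 = 49.72 ft²·°F·h/BTU
Q = A·ΔT/R = 466 × 73.3 / 49.72 = 687 BTU/h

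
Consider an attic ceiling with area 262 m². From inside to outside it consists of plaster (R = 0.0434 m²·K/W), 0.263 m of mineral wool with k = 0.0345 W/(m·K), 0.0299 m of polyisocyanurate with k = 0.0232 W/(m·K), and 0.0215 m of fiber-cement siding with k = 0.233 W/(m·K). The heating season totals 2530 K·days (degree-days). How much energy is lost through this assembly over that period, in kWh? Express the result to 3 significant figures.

1760 kWh

0.263/0.0345 = 7.623
0.0299/0.0232 = 1.289
0.0215/0.233 = 0.09227
R_total = 0.0434 + 7.623 + 1.289 + 0.09227 = 9.048 m²·K/W
E = A × HDD × 24 / R / 1000 = 262 × 2530 × 24 / 9.048 / 1000 = 1758 kWh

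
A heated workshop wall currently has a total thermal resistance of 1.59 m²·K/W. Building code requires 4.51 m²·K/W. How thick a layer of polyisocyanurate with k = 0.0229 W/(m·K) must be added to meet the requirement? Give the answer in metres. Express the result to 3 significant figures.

0.0669 m

ΔR = 4.51 − 1.59 = 2.92 m²·K/W
L = ΔR × k = 2.92 × 0.0229 = 0.06687 m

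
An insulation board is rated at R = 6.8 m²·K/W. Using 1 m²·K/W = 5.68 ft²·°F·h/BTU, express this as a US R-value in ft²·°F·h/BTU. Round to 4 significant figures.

38.62 ft²·°F·h/BTU

R_US = 6.8 × 5.68 = 38.624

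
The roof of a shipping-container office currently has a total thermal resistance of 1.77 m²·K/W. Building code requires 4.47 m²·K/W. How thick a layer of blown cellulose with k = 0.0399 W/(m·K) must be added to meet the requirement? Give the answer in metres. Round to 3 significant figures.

0.108 m

ΔR = 4.47 − 1.77 = 2.7 m²·K/W
L = ΔR × k = 2.7 × 0.0399 = 0.1077 m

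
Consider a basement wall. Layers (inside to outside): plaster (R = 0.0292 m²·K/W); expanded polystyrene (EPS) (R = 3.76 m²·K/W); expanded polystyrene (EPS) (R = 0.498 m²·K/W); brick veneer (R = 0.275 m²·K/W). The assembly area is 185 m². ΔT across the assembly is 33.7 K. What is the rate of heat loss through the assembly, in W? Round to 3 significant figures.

1370 W

R_total = 0.0292 + 3.76 + 0.498 + 0.275 = 4.562 m²·K/W
Q = A·ΔT/R = 185 × 33.7 / 4.562 = 1367 W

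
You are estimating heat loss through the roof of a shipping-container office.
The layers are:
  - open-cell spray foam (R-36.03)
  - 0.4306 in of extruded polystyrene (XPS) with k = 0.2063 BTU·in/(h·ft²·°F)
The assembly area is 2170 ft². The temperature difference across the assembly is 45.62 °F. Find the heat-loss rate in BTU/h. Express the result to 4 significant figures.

2597 BTU/h

0.4306/0.2063 = 2.0873
R_total = 36.03 + 2.0873 = 38.117 ft²·°F·h/BTU
Q = A·ΔT/R = 2170 × 45.62 / 38.117 = 2597.1 BTU/h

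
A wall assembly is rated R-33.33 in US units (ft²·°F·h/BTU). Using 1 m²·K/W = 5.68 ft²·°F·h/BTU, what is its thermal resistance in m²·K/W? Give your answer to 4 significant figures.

5.868 m²·K/W

R_SI = 33.33/5.68 = 5.868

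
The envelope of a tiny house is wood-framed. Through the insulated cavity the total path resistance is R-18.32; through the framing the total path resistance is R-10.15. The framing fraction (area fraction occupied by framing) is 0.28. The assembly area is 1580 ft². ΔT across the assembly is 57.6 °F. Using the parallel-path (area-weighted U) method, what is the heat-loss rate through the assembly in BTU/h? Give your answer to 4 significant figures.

U_eff = 0.72/18.32 + 0.28/10.15 = 0.039301 + 0.027586 = 0.066888
R_eff = 1/U_eff = 14.95 ft²·°F·h/BTU
Q = 1580 × 57.6 / 14.95 = 6087.3 BTU/h

6087 BTU/h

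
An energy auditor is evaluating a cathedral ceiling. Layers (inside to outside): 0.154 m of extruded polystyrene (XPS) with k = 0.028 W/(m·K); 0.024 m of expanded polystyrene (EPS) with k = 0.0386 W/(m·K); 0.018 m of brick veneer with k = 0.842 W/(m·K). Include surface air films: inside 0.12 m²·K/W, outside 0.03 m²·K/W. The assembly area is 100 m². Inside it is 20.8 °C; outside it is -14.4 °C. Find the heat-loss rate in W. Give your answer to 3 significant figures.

0.154/0.028 = 5.5
0.024/0.0386 = 0.6218
0.018/0.842 = 0.02138
R_total = 0.12 + 5.5 + 0.6218 + 0.02138 + 0.03 = 6.293 m²·K/W
Q = A·ΔT/R = 100 × (20.8 − (-14.4)) / 6.293 = 559.3 W

559 W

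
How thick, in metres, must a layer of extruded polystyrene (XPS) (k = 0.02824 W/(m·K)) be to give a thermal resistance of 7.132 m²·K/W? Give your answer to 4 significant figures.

L = R·k = 7.132 × 0.02824 = 0.20141 m

0.2014 m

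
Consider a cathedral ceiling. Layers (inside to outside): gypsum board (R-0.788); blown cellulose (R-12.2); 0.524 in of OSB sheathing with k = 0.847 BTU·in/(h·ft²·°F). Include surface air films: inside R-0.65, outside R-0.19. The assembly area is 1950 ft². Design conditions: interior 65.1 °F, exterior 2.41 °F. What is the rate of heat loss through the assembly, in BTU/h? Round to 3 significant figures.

8460 BTU/h

0.524/0.847 = 0.6187
R_total = 0.65 + 0.788 + 12.2 + 0.6187 + 0.19 = 14.45 ft²·°F·h/BTU
Q = A·ΔT/R = 1950 × (65.1 − 2.41) / 14.45 = 8462 BTU/h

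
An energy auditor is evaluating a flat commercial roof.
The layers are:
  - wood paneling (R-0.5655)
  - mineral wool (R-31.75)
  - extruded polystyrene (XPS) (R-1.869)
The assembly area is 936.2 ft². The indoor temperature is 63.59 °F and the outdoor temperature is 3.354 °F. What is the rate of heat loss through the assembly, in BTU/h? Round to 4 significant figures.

R_total = 0.5655 + 31.75 + 1.869 = 34.184 ft²·°F·h/BTU
Q = A·ΔT/R = 936.2 × (63.59 − 3.354) / 34.184 = 1649.7 BTU/h

1650 BTU/h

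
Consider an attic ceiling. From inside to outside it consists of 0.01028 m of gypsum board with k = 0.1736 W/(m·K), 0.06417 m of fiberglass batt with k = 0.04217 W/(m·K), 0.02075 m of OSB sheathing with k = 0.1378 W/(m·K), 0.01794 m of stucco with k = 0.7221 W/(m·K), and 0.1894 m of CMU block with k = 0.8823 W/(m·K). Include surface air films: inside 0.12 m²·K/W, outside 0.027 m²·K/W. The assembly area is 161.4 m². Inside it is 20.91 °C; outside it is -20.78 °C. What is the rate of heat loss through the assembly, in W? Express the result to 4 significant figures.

0.01028/0.1736 = 0.059217
0.06417/0.04217 = 1.5217
0.02075/0.1378 = 0.15058
0.01794/0.7221 = 0.024844
0.1894/0.8823 = 0.21467
R_total = 0.12 + 0.059217 + 1.5217 + 0.15058 + 0.024844 + 0.21467 + 0.027 = 2.118 m²·K/W
Q = A·ΔT/R = 161.4 × (20.91 − (-20.78)) / 2.118 = 3176.9 W

3177 W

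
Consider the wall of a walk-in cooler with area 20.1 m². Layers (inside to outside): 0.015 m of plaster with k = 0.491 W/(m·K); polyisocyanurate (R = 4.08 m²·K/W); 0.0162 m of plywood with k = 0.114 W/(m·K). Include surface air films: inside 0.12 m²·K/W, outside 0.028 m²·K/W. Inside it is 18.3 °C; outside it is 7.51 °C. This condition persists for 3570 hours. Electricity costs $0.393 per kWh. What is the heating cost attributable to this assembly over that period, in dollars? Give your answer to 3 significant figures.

0.015/0.491 = 0.03055
0.0162/0.114 = 0.1421
R_total = 0.12 + 0.03055 + 4.08 + 0.1421 + 0.028 = 4.401 m²·K/W
Q = 20.1 × (18.3 − 7.51) / 4.401 = 49.28 W
E = 49.28 W × 3570 h / 1000 = 175.9 kWh
Cost = 175.9 × 0.393 = $69.15

69.1 dollars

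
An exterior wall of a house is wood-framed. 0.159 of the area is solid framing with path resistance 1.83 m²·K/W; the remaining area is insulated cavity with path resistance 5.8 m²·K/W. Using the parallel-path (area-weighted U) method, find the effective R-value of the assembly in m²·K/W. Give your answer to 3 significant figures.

4.31 m²·K/W

U_eff = 0.841/5.8 + 0.159/1.83 = 0.145 + 0.08689 = 0.2319
R_eff = 1/U_eff = 4.312 m²·K/W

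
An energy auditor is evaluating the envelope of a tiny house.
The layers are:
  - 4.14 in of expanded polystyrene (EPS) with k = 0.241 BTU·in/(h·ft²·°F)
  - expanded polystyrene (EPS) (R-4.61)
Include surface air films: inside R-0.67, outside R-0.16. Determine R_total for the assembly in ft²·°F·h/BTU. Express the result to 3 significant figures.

4.14/0.241 = 17.18
R_total = 0.67 + 17.18 + 4.61 + 0.16 = 22.62 ft²·°F·h/BTU

22.6 ft²·°F·h/BTU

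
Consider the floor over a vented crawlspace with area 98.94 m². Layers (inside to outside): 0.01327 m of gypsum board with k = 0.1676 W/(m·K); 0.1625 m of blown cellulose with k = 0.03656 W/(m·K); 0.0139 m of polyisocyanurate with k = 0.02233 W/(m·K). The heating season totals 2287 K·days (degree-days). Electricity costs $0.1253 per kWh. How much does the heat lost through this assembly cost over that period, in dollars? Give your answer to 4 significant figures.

132.2 dollars

0.01327/0.1676 = 0.079177
0.1625/0.03656 = 4.4447
0.0139/0.02233 = 0.62248
R_total = 0.079177 + 4.4447 + 0.62248 = 5.1464 m²·K/W
E = A × HDD × 24 / R / 1000 = 98.94 × 2287 × 24 / 5.1464 / 1000 = 1055.2 kWh
Cost = 1055.2 × 0.1253 = $132.22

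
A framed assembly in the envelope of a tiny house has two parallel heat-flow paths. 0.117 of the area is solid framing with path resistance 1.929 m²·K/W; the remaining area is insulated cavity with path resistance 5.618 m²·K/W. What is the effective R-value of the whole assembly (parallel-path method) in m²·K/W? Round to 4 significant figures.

U_eff = 0.883/5.618 + 0.117/1.929 = 0.15717 + 0.060653 = 0.21783
R_eff = 1/U_eff = 4.5908 m²·K/W

4.591 m²·K/W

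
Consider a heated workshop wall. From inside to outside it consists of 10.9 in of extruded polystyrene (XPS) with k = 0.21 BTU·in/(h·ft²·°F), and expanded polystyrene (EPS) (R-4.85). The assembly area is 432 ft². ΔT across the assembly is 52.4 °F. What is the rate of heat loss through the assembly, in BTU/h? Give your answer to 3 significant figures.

399 BTU/h

10.9/0.21 = 51.9
R_total = 51.9 + 4.85 = 56.75 ft²·°F·h/BTU
Q = A·ΔT/R = 432 × 52.4 / 56.75 = 398.9 BTU/h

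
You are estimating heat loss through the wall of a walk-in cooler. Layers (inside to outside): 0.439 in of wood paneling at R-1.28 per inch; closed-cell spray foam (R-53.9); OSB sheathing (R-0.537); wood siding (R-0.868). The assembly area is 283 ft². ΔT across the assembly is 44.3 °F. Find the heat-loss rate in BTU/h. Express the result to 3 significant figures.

224 BTU/h

0.439 × 1.28 = 0.5619
R_total = 0.5619 + 53.9 + 0.537 + 0.868 = 55.87 ft²·°F·h/BTU
Q = A·ΔT/R = 283 × 44.3 / 55.87 = 224.4 BTU/h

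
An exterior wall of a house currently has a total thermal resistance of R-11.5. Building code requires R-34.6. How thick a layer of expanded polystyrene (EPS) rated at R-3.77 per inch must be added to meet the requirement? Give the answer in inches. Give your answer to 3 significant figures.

6.13 in

ΔR = 34.6 − 11.5 = 23.1 ft²·°F·h/BTU
L = ΔR / (R/in) = 23.1/3.77 = 6.127 in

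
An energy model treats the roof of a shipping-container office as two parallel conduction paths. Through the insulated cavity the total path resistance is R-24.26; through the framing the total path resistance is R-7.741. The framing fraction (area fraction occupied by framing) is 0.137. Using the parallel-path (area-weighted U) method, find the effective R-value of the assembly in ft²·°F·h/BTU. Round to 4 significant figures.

18.77 ft²·°F·h/BTU

U_eff = 0.863/24.26 + 0.137/7.741 = 0.035573 + 0.017698 = 0.053271
R_eff = 1/U_eff = 18.772 ft²·°F·h/BTU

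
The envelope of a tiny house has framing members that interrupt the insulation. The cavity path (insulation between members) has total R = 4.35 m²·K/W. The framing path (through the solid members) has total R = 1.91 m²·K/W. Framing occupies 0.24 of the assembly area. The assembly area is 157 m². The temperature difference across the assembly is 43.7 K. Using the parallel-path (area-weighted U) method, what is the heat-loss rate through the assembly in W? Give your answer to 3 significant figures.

U_eff = 0.76/4.35 + 0.24/1.91 = 0.1747 + 0.1257 = 0.3004
R_eff = 1/U_eff = 3.329 m²·K/W
Q = 157 × 43.7 / 3.329 = 2061 W

2060 W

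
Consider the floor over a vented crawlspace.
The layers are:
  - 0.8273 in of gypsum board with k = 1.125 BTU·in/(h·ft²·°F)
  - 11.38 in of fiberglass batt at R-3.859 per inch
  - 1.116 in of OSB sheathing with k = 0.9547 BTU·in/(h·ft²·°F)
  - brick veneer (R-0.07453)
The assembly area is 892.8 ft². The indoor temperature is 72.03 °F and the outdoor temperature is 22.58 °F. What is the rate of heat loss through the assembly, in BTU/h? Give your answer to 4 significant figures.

962.0 BTU/h

0.8273/1.125 = 0.73538
11.38 × 3.859 = 43.915
1.116/0.9547 = 1.169
R_total = 0.73538 + 43.915 + 1.169 + 0.07453 = 45.894 ft²·°F·h/BTU
Q = A·ΔT/R = 892.8 × (72.03 − 22.58) / 45.894 = 961.97 BTU/h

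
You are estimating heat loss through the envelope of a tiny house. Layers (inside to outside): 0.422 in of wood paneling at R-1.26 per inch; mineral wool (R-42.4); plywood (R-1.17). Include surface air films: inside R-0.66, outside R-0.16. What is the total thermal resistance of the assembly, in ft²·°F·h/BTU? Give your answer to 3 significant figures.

44.9 ft²·°F·h/BTU

0.422 × 1.26 = 0.5317
R_total = 0.66 + 0.5317 + 42.4 + 1.17 + 0.16 = 44.92 ft²·°F·h/BTU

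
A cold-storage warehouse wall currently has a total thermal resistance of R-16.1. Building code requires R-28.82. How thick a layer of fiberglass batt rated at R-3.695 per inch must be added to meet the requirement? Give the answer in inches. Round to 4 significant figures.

3.442 in

ΔR = 28.82 − 16.1 = 12.72 ft²·°F·h/BTU
L = ΔR / (R/in) = 12.72/3.695 = 3.4425 in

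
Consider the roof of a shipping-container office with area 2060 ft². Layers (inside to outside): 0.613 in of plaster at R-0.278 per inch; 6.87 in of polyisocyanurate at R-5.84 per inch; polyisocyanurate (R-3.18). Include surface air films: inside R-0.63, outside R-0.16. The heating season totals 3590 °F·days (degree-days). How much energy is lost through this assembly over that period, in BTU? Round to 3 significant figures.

4010000 BTU

0.613 × 0.278 = 0.1704
6.87 × 5.84 = 40.12
R_total = 0.63 + 0.1704 + 40.12 + 3.18 + 0.16 = 44.26 ft²·°F·h/BTU
E = A × HDD × 24 / R = 2060 × 3590 × 24 / 44.26 = 4010000 BTU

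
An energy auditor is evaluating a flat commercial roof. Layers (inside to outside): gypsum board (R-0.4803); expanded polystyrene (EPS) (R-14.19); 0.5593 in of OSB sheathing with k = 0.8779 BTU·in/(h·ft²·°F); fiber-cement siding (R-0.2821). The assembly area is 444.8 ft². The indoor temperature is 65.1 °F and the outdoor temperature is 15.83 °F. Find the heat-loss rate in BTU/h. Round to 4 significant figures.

0.5593/0.8779 = 0.63709
R_total = 0.4803 + 14.19 + 0.63709 + 0.2821 = 15.589 ft²·°F·h/BTU
Q = A·ΔT/R = 444.8 × (65.1 − 15.83) / 15.589 = 1405.8 BTU/h

1406 BTU/h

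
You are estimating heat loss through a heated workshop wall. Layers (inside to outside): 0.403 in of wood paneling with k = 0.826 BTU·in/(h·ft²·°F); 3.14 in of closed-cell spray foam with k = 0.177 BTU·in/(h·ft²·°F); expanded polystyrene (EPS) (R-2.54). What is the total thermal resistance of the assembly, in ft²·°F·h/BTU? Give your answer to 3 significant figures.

20.8 ft²·°F·h/BTU

0.403/0.826 = 0.4879
3.14/0.177 = 17.74
R_total = 0.4879 + 17.74 + 2.54 = 20.77 ft²·°F·h/BTU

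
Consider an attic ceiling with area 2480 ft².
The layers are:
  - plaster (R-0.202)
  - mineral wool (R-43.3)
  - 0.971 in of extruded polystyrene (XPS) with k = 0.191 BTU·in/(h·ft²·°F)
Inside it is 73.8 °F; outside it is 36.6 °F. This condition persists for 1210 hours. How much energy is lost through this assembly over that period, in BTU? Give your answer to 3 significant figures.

2300000 BTU

0.971/0.191 = 5.084
R_total = 0.202 + 43.3 + 5.084 = 48.59 ft²·°F·h/BTU
Q = 2480 × (73.8 − 36.6) / 48.59 = 1899 BTU/h
E = 1899 × 1210 = 2298000 BTU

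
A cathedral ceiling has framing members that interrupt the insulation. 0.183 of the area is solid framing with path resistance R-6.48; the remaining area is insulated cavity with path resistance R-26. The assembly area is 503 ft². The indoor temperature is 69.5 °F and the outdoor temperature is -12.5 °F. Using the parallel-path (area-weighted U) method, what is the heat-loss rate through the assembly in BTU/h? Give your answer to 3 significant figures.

U_eff = 0.817/26 + 0.183/6.48 = 0.03142 + 0.02824 = 0.05966
R_eff = 1/U_eff = 16.76 ft²·°F·h/BTU
Q = 503 × (69.5 − (-12.5)) / 16.76 = 2461 BTU/h

2460 BTU/h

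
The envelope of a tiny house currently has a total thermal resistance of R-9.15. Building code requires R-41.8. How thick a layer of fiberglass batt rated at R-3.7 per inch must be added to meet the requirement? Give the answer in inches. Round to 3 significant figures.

ΔR = 41.8 − 9.15 = 32.65 ft²·°F·h/BTU
L = ΔR / (R/in) = 32.65/3.7 = 8.824 in

8.82 in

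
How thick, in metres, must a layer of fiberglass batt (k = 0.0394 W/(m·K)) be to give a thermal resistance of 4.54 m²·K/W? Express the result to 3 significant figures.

0.179 m

L = R·k = 4.54 × 0.0394 = 0.1789 m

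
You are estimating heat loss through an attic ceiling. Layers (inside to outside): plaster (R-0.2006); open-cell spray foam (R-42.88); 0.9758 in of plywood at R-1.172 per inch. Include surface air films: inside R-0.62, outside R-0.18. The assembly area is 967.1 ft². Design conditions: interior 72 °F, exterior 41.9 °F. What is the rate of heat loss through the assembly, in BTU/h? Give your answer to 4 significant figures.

0.9758 × 1.172 = 1.1436
R_total = 0.62 + 0.2006 + 42.88 + 1.1436 + 0.18 = 45.024 ft²·°F·h/BTU
Q = A·ΔT/R = 967.1 × (72 − 41.9) / 45.024 = 646.53 BTU/h

646.5 BTU/h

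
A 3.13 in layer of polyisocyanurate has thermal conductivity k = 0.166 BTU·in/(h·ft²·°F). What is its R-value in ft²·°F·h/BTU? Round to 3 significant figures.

R = L/k = 3.13/0.166 = 18.86 ft²·°F·h/BTU

18.9 ft²·°F·h/BTU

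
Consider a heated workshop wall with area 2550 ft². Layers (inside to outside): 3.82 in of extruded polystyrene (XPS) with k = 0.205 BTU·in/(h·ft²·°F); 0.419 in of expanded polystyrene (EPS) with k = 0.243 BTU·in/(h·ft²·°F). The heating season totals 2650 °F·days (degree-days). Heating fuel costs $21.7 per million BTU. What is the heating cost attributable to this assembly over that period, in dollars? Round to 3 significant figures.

173 dollars

3.82/0.205 = 18.63
0.419/0.243 = 1.724
R_total = 18.63 + 1.724 = 20.36 ft²·°F·h/BTU
E = A × HDD × 24 / R = 2550 × 2650 × 24 / 20.36 = 7966000 BTU
Cost = 7966000/10⁶ × 21.7 = $172.9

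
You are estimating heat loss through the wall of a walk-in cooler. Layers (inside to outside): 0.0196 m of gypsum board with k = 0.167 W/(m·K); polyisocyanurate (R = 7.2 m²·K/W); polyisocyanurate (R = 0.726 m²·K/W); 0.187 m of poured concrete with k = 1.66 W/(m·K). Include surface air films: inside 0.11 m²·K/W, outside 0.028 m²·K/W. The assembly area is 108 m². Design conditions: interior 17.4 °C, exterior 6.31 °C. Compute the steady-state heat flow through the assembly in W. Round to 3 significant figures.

144 W

0.0196/0.167 = 0.1174
0.187/1.66 = 0.1127
R_total = 0.11 + 0.1174 + 7.2 + 0.726 + 0.1127 + 0.028 = 8.294 m²·K/W
Q = A·ΔT/R = 108 × (17.4 − 6.31) / 8.294 = 144.4 W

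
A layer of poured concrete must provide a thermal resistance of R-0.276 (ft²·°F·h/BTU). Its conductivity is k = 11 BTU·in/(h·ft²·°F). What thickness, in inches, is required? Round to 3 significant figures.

L = R × k = 0.276 × 11 = 3.036 in

3.04 in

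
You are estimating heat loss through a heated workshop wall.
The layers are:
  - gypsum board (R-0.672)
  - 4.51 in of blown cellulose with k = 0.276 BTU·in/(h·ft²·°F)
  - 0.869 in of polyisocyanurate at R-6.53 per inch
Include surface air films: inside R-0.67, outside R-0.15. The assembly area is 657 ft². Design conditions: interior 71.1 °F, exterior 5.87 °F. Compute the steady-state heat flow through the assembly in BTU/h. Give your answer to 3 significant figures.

4.51/0.276 = 16.34
0.869 × 6.53 = 5.675
R_total = 0.67 + 0.672 + 16.34 + 5.675 + 0.15 = 23.51 ft²·°F·h/BTU
Q = A·ΔT/R = 657 × (71.1 − 5.87) / 23.51 = 1823 BTU/h

1820 BTU/h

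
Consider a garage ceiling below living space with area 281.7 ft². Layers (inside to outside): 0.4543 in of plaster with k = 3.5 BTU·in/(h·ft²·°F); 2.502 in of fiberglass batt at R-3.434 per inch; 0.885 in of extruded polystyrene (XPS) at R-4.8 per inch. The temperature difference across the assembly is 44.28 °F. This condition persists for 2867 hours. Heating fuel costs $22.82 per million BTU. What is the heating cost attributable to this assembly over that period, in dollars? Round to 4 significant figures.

0.4543/3.5 = 0.1298
2.502 × 3.434 = 8.5919
0.885 × 4.8 = 4.248
R_total = 0.1298 + 8.5919 + 4.248 = 12.97 ft²·°F·h/BTU
Q = 281.7 × 44.28 / 12.97 = 961.76 BTU/h
E = 961.76 × 2867 = 2757400 BTU
Cost = 2757400/10⁶ × 22.82 = $62.923

62.92 dollars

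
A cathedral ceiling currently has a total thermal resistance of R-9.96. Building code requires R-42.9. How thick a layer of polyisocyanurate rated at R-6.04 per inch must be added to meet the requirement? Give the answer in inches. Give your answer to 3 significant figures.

ΔR = 42.9 − 9.96 = 32.94 ft²·°F·h/BTU
L = ΔR / (R/in) = 32.94/6.04 = 5.454 in

5.45 in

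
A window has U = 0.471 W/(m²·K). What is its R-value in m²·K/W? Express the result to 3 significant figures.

R = 1/U = 1/0.471 = 2.123

2.12 m²·K/W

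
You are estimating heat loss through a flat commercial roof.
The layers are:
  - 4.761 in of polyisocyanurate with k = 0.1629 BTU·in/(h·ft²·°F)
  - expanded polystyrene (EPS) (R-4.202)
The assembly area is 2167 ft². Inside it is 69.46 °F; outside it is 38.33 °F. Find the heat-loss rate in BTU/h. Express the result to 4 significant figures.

4.761/0.1629 = 29.227
R_total = 29.227 + 4.202 = 33.429 ft²·°F·h/BTU
Q = A·ΔT/R = 2167 × (69.46 − 38.33) / 33.429 = 2018 BTU/h

2018 BTU/h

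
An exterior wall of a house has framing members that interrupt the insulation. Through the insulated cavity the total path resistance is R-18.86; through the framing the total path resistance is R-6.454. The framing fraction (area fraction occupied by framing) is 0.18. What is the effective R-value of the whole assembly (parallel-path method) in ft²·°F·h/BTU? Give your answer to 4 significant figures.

14.01 ft²·°F·h/BTU

U_eff = 0.82/18.86 + 0.18/6.454 = 0.043478 + 0.02789 = 0.071368
R_eff = 1/U_eff = 14.012 ft²·°F·h/BTU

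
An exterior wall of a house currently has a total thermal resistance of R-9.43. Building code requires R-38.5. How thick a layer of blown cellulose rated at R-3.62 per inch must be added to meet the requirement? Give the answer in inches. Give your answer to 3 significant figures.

ΔR = 38.5 − 9.43 = 29.07 ft²·°F·h/BTU
L = ΔR / (R/in) = 29.07/3.62 = 8.03 in

8.03 in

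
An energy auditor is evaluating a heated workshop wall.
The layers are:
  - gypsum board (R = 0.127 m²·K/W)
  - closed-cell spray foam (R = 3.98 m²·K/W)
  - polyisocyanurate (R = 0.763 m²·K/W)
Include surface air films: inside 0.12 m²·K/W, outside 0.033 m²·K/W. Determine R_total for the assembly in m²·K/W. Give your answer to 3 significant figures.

R_total = 0.12 + 0.127 + 3.98 + 0.763 + 0.033 = 5.023 m²·K/W

5.02 m²·K/W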